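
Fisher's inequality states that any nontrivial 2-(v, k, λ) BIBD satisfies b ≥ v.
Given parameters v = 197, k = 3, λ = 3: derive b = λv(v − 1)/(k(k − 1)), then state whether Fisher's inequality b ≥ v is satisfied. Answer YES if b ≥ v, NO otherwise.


r = λ(v − 1)/(k − 1) = 3·196/2 = 294.
b = vr/k = 197·294/3 = 19306.
Fisher's inequality: b ≥ v ⇔ 19306 ≥ 197? YES.

YES


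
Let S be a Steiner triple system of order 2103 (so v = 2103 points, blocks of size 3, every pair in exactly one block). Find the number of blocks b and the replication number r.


An STS(v) is a 2-(v, 3, 1) BIBD: block size k = 3, λ = 1.
Replication: r(k − 1) = λ(v − 1) ⇒ r·2 = 2103 − 1 = 2102 ⇒ r = 1051.
Block count: bk = vr ⇒ b·3 = 2103·1051 = 2210253 ⇒ b = 736751.
(Check via b = v(v − 1)/6 = 2103·2102/6 = 4420506/6 = 736751.)

r = 1051, b = 736751.


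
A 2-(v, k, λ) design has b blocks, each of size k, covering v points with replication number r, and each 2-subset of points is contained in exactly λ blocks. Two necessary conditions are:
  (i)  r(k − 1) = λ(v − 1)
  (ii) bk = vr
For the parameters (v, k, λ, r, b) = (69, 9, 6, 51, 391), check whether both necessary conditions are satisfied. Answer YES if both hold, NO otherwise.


Condition (i): r(k − 1) = 51·8 = 408; λ(v − 1) = 6·68 = 408. Match? YES.
Condition (ii): bk = 391·9 = 3519; vr = 69·51 = 3519. Match? YES.
Both conditions hold? YES.

YES


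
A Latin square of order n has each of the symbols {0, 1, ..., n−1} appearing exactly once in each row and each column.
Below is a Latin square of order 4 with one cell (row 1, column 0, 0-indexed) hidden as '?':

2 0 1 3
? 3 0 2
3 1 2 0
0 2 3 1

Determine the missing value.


Row 1 contains symbols [0, 2, 3] — missing [1].
Column 0 contains symbols [0, 2, 3] — missing [1].
The missing symbol must appear in both missing sets; intersection = [1].
Therefore the hidden value is 1.

Missing value = 1.


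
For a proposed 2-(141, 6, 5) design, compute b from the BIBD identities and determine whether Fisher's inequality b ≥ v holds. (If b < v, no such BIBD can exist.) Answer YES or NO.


b = λv(v − 1)/(k(k − 1)) = 5·141·140/(6·5) = 98700/30 = 3290.
Compare with v = 141: b ≥ v, so Fisher's inequality holds.

YES


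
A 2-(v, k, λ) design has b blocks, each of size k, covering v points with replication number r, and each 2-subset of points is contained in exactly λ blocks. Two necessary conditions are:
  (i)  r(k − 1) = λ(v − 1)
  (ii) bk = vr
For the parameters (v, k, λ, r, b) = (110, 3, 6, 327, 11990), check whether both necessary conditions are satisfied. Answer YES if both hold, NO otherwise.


Condition (i): r(k − 1) = 327·2 = 654; λ(v − 1) = 6·109 = 654. Match? YES.
Condition (ii): bk = 11990·3 = 35970; vr = 110·327 = 35970. Match? YES.
Both conditions hold? YES.

YES


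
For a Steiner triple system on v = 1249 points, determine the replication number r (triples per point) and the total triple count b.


An STS(v) is a 2-(v, 3, 1) BIBD: block size k = 3, λ = 1.
Replication: r(k − 1) = λ(v − 1) ⇒ r·2 = 1249 − 1 = 1248 ⇒ r = 624.
Block count: bk = vr ⇒ b·3 = 1249·624 = 779376 ⇒ b = 259792.
(Check via b = v(v − 1)/6 = 1249·1248/6 = 1558752/6 = 259792.)

r = 624, b = 259792.


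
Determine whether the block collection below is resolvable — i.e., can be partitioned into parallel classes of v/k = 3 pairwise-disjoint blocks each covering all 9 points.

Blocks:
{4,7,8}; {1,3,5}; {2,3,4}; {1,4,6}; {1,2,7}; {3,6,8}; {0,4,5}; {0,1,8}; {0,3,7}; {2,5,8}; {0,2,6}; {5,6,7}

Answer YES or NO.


v = 9, block size k = 3, number of blocks = 12.
For resolvability, blocks must partition into parallel classes of size v/k = 3.
Total blocks must therefore be a multiple of 3: 12 = 3·4 + 0 ⇒ divisible ✓.
Greedy packing gives 4 candidate class(es). Each should be a full parallel class (size 3, covers all 9 points).
  Class 1 (3 blocks): {4,7,8}; {1,3,5}; {0,2,6}. Points covered: [0, 1, 2, 3, 4, 5, 6, 7, 8].
  Class 2 (3 blocks): {2,3,4}; {0,1,8}; {5,6,7}. Points covered: [0, 1, 2, 3, 4, 5, 6, 7, 8].
  Class 3 (3 blocks): {1,4,6}; {0,3,7}; {2,5,8}. Points covered: [0, 1, 2, 3, 4, 5, 6, 7, 8].
  Class 4 (3 blocks): {1,2,7}; {3,6,8}; {0,4,5}. Points covered: [0, 1, 2, 3, 4, 5, 6, 7, 8].
All classes full (size 3)? YES. All classes cover every point? YES.
Resolvable? YES.

YES


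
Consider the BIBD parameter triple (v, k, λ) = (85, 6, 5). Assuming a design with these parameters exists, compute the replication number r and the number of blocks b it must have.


Any 2-(v, k, λ) BIBD satisfies two necessary conditions:
  (i)  Each point sits in r blocks, and counting incidences through any fixed point gives r(k − 1) = λ(v − 1), so r = λ(v − 1)/(k − 1).
  (ii) Total incidences bk = vr, so b = vr/k.
Step 1: r = λ(v − 1)/(k − 1) = 5·(85 − 1)/(6 − 1) = 5·84/5 = 420/5 = 84.
Step 2: b = vr/k = 85·84/6 = 7140/6 = 1190.
Check integrality: r = 84 ∈ Z ✓, b = 1190 ∈ Z ✓.
(These identities are necessary conditions: they determine r and b for any design with these parameters, but do not by themselves prove that one exists.)

r = 84, b = 1190.


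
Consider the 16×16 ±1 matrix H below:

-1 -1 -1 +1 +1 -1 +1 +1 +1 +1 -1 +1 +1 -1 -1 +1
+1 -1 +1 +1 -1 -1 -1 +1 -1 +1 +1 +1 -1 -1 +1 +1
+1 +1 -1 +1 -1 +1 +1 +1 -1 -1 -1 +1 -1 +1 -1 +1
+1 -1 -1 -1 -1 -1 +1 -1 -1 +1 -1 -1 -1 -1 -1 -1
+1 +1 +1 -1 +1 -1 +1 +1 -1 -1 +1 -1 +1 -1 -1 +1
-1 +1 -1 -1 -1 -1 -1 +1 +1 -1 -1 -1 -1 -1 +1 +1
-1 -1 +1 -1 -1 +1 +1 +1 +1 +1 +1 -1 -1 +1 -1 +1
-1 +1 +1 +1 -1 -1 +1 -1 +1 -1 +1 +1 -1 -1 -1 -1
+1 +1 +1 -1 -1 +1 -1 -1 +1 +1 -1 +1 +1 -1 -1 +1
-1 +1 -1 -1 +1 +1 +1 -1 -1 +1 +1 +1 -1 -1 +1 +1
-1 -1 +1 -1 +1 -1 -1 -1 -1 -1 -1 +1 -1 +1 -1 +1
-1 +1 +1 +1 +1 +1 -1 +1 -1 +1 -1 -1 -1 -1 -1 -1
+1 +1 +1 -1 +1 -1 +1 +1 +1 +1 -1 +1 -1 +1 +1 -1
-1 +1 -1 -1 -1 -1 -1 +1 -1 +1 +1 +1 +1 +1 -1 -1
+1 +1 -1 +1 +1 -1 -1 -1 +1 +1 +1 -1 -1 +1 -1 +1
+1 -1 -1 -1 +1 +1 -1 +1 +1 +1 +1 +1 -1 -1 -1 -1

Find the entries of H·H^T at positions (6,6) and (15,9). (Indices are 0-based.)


Row 6 of H: [-1, -1, 1, -1, -1, 1, 1, 1, 1, 1, 1, -1, -1, 1, -1, 1].
Row 9 of H: [-1, 1, -1, -1, 1, 1, 1, -1, -1, 1, 1, 1, -1, -1, 1, 1].
Row 15 of H: [1, -1, -1, -1, 1, 1, -1, 1, 1, 1, 1, 1, -1, -1, -1, -1].
(H·H^T)[6][6] = Σ_j H[6][j]·H[6][j] = (-1)² + (-1)² + (1)² + (-1)² + (-1)² + (1)² + (1)² + (1)² + (1)² + (1)² + (1)² + (-1)² + (-1)² + (1)² + (-1)² + (1)² = 1 + 1 + 1 + 1 + 1 + 1 + 1 + 1 + 1 + 1 + 1 + 1 + 1 + 1 + 1 + 1 = 16.
(H·H^T)[15][9] = Σ_j H[15][j]·H[9][j] = (1)·(-1) + (-1)·(1) + (-1)·(-1) + (-1)·(-1) + (1)·(1) + (1)·(1) + (-1)·(1) + (1)·(-1) + (1)·(-1) + (1)·(1) + (1)·(1) + (1)·(1) + (-1)·(-1) + (-1)·(-1) + (-1)·(1) + (-1)·(1) = -1 + -1 + 1 + 1 + 1 + 1 + -1 + -1 + -1 + 1 + 1 + 1 + 1 + 1 + -1 + -1 = 2.
Rows 15 and 9 are not orthogonal (dot product = 2 ≠ 0), so H is not a Hadamard matrix.

(6,6) entry = 16; (15,9) entry = 2.


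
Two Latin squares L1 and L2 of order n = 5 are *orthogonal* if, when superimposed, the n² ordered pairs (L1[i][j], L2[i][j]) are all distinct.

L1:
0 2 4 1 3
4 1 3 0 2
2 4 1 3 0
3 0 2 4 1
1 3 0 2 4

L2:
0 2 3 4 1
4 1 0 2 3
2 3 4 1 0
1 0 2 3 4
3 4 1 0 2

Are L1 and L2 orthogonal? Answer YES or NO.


Form the n² = 25 superimposed pairs (L1[i][j], L2[i][j]), row by row (rows and columns indexed from 0):
row 0: (0,0) (2,2) (4,3) (1,4) (3,1)
row 1: (4,4) (1,1) (3,0) (0,2) (2,3)
row 2: (2,2) (4,3) (1,4) (3,1) (0,0)
row 3: (3,1) (0,0) (2,2) (4,3) (1,4)
row 4: (1,3) (3,4) (0,1) (2,0) (4,2)
Orthogonality requires all 25 pairs distinct.
But the pair (2,2) repeats: cell (0,1) has L1 = 2, L2 = 2, and cell (2,0) has L1 = 2, L2 = 2.
A repeated pair means some other pair never occurs (only 15 distinct pairs out of 25), so the squares are not orthogonal.
Conclusion: NO.

NO


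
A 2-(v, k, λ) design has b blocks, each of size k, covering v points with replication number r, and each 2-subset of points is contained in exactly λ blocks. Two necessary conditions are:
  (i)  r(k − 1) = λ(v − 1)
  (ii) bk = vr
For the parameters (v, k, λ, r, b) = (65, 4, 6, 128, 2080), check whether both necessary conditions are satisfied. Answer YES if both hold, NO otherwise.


Condition (i): r(k − 1) = 128·3 = 384; λ(v − 1) = 6·64 = 384. Match? YES.
Condition (ii): bk = 2080·4 = 8320; vr = 65·128 = 8320. Match? YES.
Both conditions hold? YES.

YES


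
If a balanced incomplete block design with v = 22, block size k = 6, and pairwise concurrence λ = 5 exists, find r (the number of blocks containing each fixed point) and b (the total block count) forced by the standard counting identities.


Any 2-(v, k, λ) BIBD satisfies two necessary conditions:
  (i)  Each point sits in r blocks, and counting incidences through any fixed point gives r(k − 1) = λ(v − 1), so r = λ(v − 1)/(k − 1).
  (ii) Total incidences bk = vr, so b = vr/k.
Step 1: r = λ(v − 1)/(k − 1) = 5·(22 − 1)/(6 − 1) = 5·21/5 = 105/5 = 21.
Step 2: b = vr/k = 22·21/6 = 462/6 = 77.
Check integrality: r = 21 ∈ Z ✓, b = 77 ∈ Z ✓.
(These identities are necessary conditions: they determine r and b for any design with these parameters, but do not by themselves prove that one exists.)

r = 21, b = 77.


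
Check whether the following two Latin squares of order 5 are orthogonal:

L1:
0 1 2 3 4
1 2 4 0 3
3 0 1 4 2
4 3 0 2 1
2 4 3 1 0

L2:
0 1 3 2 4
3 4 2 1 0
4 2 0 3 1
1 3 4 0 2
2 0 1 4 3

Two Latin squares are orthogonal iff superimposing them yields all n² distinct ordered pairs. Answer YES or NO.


Form the n² = 25 superimposed pairs (L1[i][j], L2[i][j]), row by row (rows and columns indexed from 0):
row 0: (0,0) (1,1) (2,3) (3,2) (4,4)
row 1: (1,3) (2,4) (4,2) (0,1) (3,0)
row 2: (3,4) (0,2) (1,0) (4,3) (2,1)
row 3: (4,1) (3,3) (0,4) (2,0) (1,2)
row 4: (2,2) (4,0) (3,1) (1,4) (0,3)
Orthogonality requires all 25 pairs distinct.
Check by first coordinate: for each symbol s of L1, list the L2 entries in the n cells where L1 = s; they must all differ.
  L1 = 0: L2 entries (in reading order) 0, 1, 2, 4, 3 — all 5 distinct ✓
  L1 = 1: L2 entries (in reading order) 1, 3, 0, 2, 4 — all 5 distinct ✓
  L1 = 2: L2 entries (in reading order) 3, 4, 1, 0, 2 — all 5 distinct ✓
  L1 = 3: L2 entries (in reading order) 2, 0, 4, 3, 1 — all 5 distinct ✓
  L1 = 4: L2 entries (in reading order) 4, 2, 3, 1, 0 — all 5 distinct ✓
Every symbol of L1 meets every symbol of L2 exactly once, so all 25 pairs are distinct (25 of 25).
Conclusion: YES.

YES


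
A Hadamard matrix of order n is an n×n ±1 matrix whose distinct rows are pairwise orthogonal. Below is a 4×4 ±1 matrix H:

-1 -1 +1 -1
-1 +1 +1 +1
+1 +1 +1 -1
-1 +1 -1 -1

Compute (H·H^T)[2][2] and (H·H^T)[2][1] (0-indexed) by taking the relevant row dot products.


Row 1 of H: [-1, 1, 1, 1].
Row 2 of H: [1, 1, 1, -1].
(H·H^T)[2][2] = Σ_j H[2][j]·H[2][j] = (1)² + (1)² + (1)² + (-1)² = 1 + 1 + 1 + 1 = 4.
(H·H^T)[2][1] = Σ_j H[2][j]·H[1][j] = (1)·(-1) + (1)·(1) + (1)·(1) + (-1)·(1) = -1 + 1 + 1 + -1 = 0.
So rows 2 and 1 are orthogonal; the diagonal entry equals n = 4.

(2,2) entry = 4; (2,1) entry = 0.


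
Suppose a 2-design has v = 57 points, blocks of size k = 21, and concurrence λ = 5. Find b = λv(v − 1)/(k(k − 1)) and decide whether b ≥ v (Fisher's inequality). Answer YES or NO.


r = λ(v − 1)/(k − 1) = 5·56/20 = 14.
b = vr/k = 57·14/21 = 38.
Fisher's inequality: b ≥ v ⇔ 38 ≥ 57? NO.

NO


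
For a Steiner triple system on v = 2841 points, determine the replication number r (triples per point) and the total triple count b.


An STS(v) is a 2-(v, 3, 1) BIBD: block size k = 3, λ = 1.
Replication: r(k − 1) = λ(v − 1) ⇒ r·2 = 2841 − 1 = 2840 ⇒ r = 1420.
Block count: b = v(v − 1)/6 = 2841·2840/6 = 8068440/6 = 1344740.

r = 1420, b = 1344740.


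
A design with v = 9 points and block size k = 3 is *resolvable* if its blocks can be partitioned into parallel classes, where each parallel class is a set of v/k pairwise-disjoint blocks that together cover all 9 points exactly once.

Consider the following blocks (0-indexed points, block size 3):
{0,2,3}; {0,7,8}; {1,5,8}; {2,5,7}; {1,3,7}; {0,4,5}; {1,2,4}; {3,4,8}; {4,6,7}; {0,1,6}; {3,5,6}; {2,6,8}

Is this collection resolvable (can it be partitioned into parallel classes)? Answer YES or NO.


v = 9, block size k = 3, number of blocks = 12.
For resolvability, blocks must partition into parallel classes of size v/k = 3.
Total blocks must therefore be a multiple of 3: 12 = 3·4 + 0 ⇒ divisible ✓.
Greedy packing gives 4 candidate class(es). Each should be a full parallel class (size 3, covers all 9 points).
  Class 1 (3 blocks): {0,2,3}; {1,5,8}; {4,6,7}. Points covered: [0, 1, 2, 3, 4, 5, 6, 7, 8].
  Class 2 (3 blocks): {0,7,8}; {1,2,4}; {3,5,6}. Points covered: [0, 1, 2, 3, 4, 5, 6, 7, 8].
  Class 3 (3 blocks): {2,5,7}; {3,4,8}; {0,1,6}. Points covered: [0, 1, 2, 3, 4, 5, 6, 7, 8].
  Class 4 (3 blocks): {1,3,7}; {0,4,5}; {2,6,8}. Points covered: [0, 1, 2, 3, 4, 5, 6, 7, 8].
All classes full (size 3)? YES. All classes cover every point? YES.
Resolvable? YES.

YES


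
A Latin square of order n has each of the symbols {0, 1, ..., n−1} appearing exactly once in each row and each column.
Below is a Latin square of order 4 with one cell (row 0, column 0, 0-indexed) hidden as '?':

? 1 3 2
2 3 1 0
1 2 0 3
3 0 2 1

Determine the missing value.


Row 0 contains symbols [1, 2, 3] — missing [0].
Column 0 contains symbols [1, 2, 3] — missing [0].
The missing symbol must appear in both missing sets; intersection = [0].
Therefore the hidden value is 0.

Missing value = 0.


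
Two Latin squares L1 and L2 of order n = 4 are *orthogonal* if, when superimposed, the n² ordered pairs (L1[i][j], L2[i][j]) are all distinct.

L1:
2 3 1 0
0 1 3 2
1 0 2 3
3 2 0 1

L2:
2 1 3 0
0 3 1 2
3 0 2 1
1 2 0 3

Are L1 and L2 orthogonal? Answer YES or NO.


Form the n² = 16 superimposed pairs (L1[i][j], L2[i][j]), row by row (rows and columns indexed from 0):
row 0: (2,2) (3,1) (1,3) (0,0)
row 1: (0,0) (1,3) (3,1) (2,2)
row 2: (1,3) (0,0) (2,2) (3,1)
row 3: (3,1) (2,2) (0,0) (1,3)
Orthogonality requires all 16 pairs distinct.
But the pair (0,0) repeats: cell (0,3) has L1 = 0, L2 = 0, and cell (1,0) has L1 = 0, L2 = 0.
A repeated pair means some other pair never occurs (only 4 distinct pairs out of 16), so the squares are not orthogonal.
Conclusion: NO.

NO


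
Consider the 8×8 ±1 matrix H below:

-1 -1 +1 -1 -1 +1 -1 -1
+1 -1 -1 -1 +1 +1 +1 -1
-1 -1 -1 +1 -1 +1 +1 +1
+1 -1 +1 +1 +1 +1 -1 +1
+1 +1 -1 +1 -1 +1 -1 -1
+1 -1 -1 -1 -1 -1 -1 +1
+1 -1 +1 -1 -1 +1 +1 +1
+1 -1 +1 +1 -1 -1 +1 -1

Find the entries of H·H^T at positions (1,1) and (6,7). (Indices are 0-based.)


Row 1 of H: [1, -1, -1, -1, 1, 1, 1, -1].
Row 6 of H: [1, -1, 1, -1, -1, 1, 1, 1].
Row 7 of H: [1, -1, 1, 1, -1, -1, 1, -1].
(H·H^T)[1][1] = Σ_j H[1][j]·H[1][j] = (1)² + (-1)² + (-1)² + (-1)² + (1)² + (1)² + (1)² + (-1)² = 1 + 1 + 1 + 1 + 1 + 1 + 1 + 1 = 8.
(H·H^T)[6][7] = Σ_j H[6][j]·H[7][j] = (1)·(1) + (-1)·(-1) + (1)·(1) + (-1)·(1) + (-1)·(-1) + (1)·(-1) + (1)·(1) + (1)·(-1) = 1 + 1 + 1 + -1 + 1 + -1 + 1 + -1 = 2.
Rows 6 and 7 are not orthogonal (dot product = 2 ≠ 0), so H is not a Hadamard matrix.

(1,1) entry = 8; (6,7) entry = 2.


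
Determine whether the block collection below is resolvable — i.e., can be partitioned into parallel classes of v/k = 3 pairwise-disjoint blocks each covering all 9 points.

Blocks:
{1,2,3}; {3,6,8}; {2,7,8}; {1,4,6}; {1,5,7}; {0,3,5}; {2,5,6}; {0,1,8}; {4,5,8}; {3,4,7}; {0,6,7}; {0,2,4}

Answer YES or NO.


v = 9, block size k = 3, number of blocks = 12.
For resolvability, blocks must partition into parallel classes of size v/k = 3.
Total blocks must therefore be a multiple of 3: 12 = 3·4 + 0 ⇒ divisible ✓.
Greedy packing gives 4 candidate class(es). Each should be a full parallel class (size 3, covers all 9 points).
  Class 1 (3 blocks): {1,2,3}; {4,5,8}; {0,6,7}. Points covered: [0, 1, 2, 3, 4, 5, 6, 7, 8].
  Class 2 (3 blocks): {3,6,8}; {1,5,7}; {0,2,4}. Points covered: [0, 1, 2, 3, 4, 5, 6, 7, 8].
  Class 3 (3 blocks): {2,7,8}; {1,4,6}; {0,3,5}. Points covered: [0, 1, 2, 3, 4, 5, 6, 7, 8].
  Class 4 (3 blocks): {2,5,6}; {0,1,8}; {3,4,7}. Points covered: [0, 1, 2, 3, 4, 5, 6, 7, 8].
All classes full (size 3)? YES. All classes cover every point? YES.
Resolvable? YES.

YES


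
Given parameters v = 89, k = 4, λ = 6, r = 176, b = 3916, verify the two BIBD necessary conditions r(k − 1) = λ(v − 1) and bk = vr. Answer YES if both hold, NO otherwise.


Condition (i): r(k − 1) = 176·3 = 528; λ(v − 1) = 6·88 = 528. Match? YES.
Condition (ii): bk = 3916·4 = 15664; vr = 89·176 = 15664. Match? YES.
Both conditions hold? YES.

YES


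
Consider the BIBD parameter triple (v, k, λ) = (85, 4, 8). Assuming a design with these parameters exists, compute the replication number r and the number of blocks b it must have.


Any 2-(v, k, λ) BIBD satisfies two necessary conditions:
  (i)  Each point sits in r blocks, and counting incidences through any fixed point gives r(k − 1) = λ(v − 1), so r = λ(v − 1)/(k − 1).
  (ii) Total incidences bk = vr, so b = vr/k.
Step 1: r = λ(v − 1)/(k − 1) = 8·(85 − 1)/(4 − 1) = 8·84/3 = 672/3 = 224.
Step 2: b = vr/k = 85·224/4 = 19040/4 = 4760.
Check integrality: r = 224 ∈ Z ✓, b = 4760 ∈ Z ✓.
(These identities are necessary conditions: they determine r and b for any design with these parameters, but do not by themselves prove that one exists.)

r = 224, b = 4760.


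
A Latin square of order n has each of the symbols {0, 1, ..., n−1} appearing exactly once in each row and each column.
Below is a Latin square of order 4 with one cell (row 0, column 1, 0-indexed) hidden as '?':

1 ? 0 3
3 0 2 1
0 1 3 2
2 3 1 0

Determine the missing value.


Row 0 contains symbols [0, 1, 3] — missing [2].
Column 1 contains symbols [0, 1, 3] — missing [2].
The missing symbol must appear in both missing sets; intersection = [2].
Therefore the hidden value is 2.

Missing value = 2.


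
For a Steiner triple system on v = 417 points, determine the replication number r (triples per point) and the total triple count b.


An STS(v) is a 2-(v, 3, 1) BIBD: block size k = 3, λ = 1.
Replication: r(k − 1) = λ(v − 1) ⇒ r·2 = 417 − 1 = 416 ⇒ r = 208.
Block count: bk = vr ⇒ b·3 = 417·208 = 86736 ⇒ b = 28912.
(Check via b = v(v − 1)/6 = 417·416/6 = 173472/6 = 28912.)

r = 208, b = 28912.


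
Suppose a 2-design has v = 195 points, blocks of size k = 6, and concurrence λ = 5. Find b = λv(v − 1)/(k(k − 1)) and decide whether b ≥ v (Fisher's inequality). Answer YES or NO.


b = λv(v − 1)/(k(k − 1)) = 5·195·194/(6·5) = 189150/30 = 6305.
Compare with v = 195: b ≥ v, so Fisher's inequality holds.

YES


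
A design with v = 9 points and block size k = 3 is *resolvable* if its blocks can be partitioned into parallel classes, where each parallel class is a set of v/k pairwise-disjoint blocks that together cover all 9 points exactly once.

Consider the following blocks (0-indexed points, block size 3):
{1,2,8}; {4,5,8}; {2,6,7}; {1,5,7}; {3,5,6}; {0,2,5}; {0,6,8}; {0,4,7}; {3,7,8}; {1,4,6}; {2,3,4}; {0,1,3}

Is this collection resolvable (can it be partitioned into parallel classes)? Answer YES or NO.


v = 9, block size k = 3, number of blocks = 12.
For resolvability, blocks must partition into parallel classes of size v/k = 3.
Total blocks must therefore be a multiple of 3: 12 = 3·4 + 0 ⇒ divisible ✓.
Greedy packing gives 4 candidate class(es). Each should be a full parallel class (size 3, covers all 9 points).
  Class 1 (3 blocks): {1,2,8}; {3,5,6}; {0,4,7}. Points covered: [0, 1, 2, 3, 4, 5, 6, 7, 8].
  Class 2 (3 blocks): {4,5,8}; {2,6,7}; {0,1,3}. Points covered: [0, 1, 2, 3, 4, 5, 6, 7, 8].
  Class 3 (3 blocks): {1,5,7}; {0,6,8}; {2,3,4}. Points covered: [0, 1, 2, 3, 4, 5, 6, 7, 8].
  Class 4 (3 blocks): {0,2,5}; {3,7,8}; {1,4,6}. Points covered: [0, 1, 2, 3, 4, 5, 6, 7, 8].
All classes full (size 3)? YES. All classes cover every point? YES.
Resolvable? YES.

YES


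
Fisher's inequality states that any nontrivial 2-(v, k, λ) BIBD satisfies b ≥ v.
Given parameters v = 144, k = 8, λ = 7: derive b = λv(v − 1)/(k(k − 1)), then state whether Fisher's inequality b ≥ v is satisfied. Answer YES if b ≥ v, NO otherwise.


b = λv(v − 1)/(k(k − 1)) = 7·144·143/(8·7) = 144144/56 = 2574.
Compare with v = 144: b ≥ v, so Fisher's inequality holds.

YES


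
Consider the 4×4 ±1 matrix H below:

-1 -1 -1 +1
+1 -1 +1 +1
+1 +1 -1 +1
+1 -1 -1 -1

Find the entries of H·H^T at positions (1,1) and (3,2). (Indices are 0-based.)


Row 1 of H: [1, -1, 1, 1].
Row 2 of H: [1, 1, -1, 1].
Row 3 of H: [1, -1, -1, -1].
(H·H^T)[1][1] = Σ_j H[1][j]·H[1][j] = (1)² + (-1)² + (1)² + (1)² = 1 + 1 + 1 + 1 = 4.
(H·H^T)[3][2] = Σ_j H[3][j]·H[2][j] = (1)·(1) + (-1)·(1) + (-1)·(-1) + (-1)·(1) = 1 + -1 + 1 + -1 = 0.
So rows 3 and 2 are orthogonal; the diagonal entry equals n = 4.

(1,1) entry = 4; (3,2) entry = 0.


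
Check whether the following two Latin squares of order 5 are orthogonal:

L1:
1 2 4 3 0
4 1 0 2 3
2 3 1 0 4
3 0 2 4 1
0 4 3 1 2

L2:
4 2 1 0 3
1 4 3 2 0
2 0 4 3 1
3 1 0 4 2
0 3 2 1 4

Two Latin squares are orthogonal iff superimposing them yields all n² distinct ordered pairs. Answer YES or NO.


Form the n² = 25 superimposed pairs (L1[i][j], L2[i][j]), row by row (rows and columns indexed from 0):
row 0: (1,4) (2,2) (4,1) (3,0) (0,3)
row 1: (4,1) (1,4) (0,3) (2,2) (3,0)
row 2: (2,2) (3,0) (1,4) (0,3) (4,1)
row 3: (3,3) (0,1) (2,0) (4,4) (1,2)
row 4: (0,0) (4,3) (3,2) (1,1) (2,4)
Orthogonality requires all 25 pairs distinct.
But the pair (4,1) repeats: cell (0,2) has L1 = 4, L2 = 1, and cell (1,0) has L1 = 4, L2 = 1.
A repeated pair means some other pair never occurs (only 15 distinct pairs out of 25), so the squares are not orthogonal.
Conclusion: NO.

NO


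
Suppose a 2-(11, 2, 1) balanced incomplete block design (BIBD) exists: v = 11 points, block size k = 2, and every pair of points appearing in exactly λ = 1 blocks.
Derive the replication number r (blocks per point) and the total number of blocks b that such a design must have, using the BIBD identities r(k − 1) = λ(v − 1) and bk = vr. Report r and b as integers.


Any 2-(v, k, λ) BIBD satisfies two necessary conditions:
  (i)  Each point sits in r blocks, and counting incidences through any fixed point gives r(k − 1) = λ(v − 1), so r = λ(v − 1)/(k − 1).
  (ii) Total incidences bk = vr, so b = vr/k.
Step 1: r = λ(v − 1)/(k − 1) = 1·(11 − 1)/(2 − 1) = 1·10/1 = 10/1 = 10.
Step 2: b = vr/k = 11·10/2 = 110/2 = 55.
Check integrality: r = 10 ∈ Z ✓, b = 55 ∈ Z ✓.
(These identities are necessary conditions: they determine r and b for any design with these parameters, but do not by themselves prove that one exists.)

r = 10, b = 55.


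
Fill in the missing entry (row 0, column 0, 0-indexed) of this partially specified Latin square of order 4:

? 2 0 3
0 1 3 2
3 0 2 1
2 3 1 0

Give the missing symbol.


Row 0 contains symbols [0, 2, 3] — missing [1].
Column 0 contains symbols [0, 2, 3] — missing [1].
The missing symbol must appear in both missing sets; intersection = [1].
Therefore the hidden value is 1.

Missing value = 1.


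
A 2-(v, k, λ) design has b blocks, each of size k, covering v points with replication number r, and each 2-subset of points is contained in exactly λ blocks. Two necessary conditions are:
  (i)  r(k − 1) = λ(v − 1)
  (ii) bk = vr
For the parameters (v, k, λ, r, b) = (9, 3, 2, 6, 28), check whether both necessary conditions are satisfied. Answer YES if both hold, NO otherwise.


Condition (i): r(k − 1) = 6·2 = 12; λ(v − 1) = 2·8 = 16. Match? NO.
Condition (ii): bk = 28·3 = 84; vr = 9·6 = 54. Match? NO.
Both conditions hold? NO.

NO


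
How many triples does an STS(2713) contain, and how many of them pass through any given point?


An STS(v) is a 2-(v, 3, 1) BIBD: block size k = 3, λ = 1.
Replication: r(k − 1) = λ(v − 1) ⇒ r·2 = 2713 − 1 = 2712 ⇒ r = 1356.
Block count: bk = vr ⇒ b·3 = 2713·1356 = 3678828 ⇒ b = 1226276.
(Check via b = v(v − 1)/6 = 2713·2712/6 = 7357656/6 = 1226276.)

r = 1356, b = 1226276.


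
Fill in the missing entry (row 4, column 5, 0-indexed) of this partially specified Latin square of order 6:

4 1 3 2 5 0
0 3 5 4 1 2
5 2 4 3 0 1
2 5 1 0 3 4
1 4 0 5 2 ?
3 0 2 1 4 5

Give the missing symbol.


Row 4 contains symbols [0, 1, 2, 4, 5] — missing [3].
Column 5 contains symbols [0, 1, 2, 4, 5] — missing [3].
The missing symbol must appear in both missing sets; intersection = [3].
Therefore the hidden value is 3.

Missing value = 3.


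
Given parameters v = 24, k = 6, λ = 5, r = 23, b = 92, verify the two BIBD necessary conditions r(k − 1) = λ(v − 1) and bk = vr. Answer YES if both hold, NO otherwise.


Condition (i): r(k − 1) = 23·5 = 115; λ(v − 1) = 5·23 = 115. Match? YES.
Condition (ii): bk = 92·6 = 552; vr = 24·23 = 552. Match? YES.
Both conditions hold? YES.

YES


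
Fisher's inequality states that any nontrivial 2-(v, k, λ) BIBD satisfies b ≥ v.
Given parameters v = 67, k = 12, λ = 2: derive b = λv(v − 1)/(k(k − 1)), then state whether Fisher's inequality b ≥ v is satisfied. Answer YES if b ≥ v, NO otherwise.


r = λ(v − 1)/(k − 1) = 2·66/11 = 12.
b = vr/k = 67·12/12 = 67.
Fisher's inequality: b ≥ v ⇔ 67 ≥ 67? YES.

YES


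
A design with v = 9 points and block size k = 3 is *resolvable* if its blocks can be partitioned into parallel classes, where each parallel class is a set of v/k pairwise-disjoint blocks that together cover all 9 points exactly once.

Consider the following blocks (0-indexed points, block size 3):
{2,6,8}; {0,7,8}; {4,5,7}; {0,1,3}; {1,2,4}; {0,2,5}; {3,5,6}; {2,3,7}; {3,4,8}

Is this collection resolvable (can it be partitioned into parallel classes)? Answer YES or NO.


v = 9, block size k = 3, number of blocks = 9.
For resolvability, blocks must partition into parallel classes of size v/k = 3.
Total blocks must therefore be a multiple of 3: 9 = 3·3 + 0 ⇒ divisible ✓.
Consider block {0,2,5}. The only other block(s) in the collection disjoint from it are {3,4,8} — just 1 block(s). Any parallel class containing {0,2,5} would need 2 other blocks each disjoint from it, so no parallel class of size 3 can contain {0,2,5}.
Since every block must belong to some parallel class in a resolution, the collection cannot be partitioned into parallel classes.
Resolvable? NO.

NO


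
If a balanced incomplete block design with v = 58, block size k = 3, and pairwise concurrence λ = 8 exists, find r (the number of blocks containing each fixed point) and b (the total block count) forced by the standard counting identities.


Any 2-(v, k, λ) BIBD satisfies two necessary conditions:
  (i)  Each point sits in r blocks, and counting incidences through any fixed point gives r(k − 1) = λ(v − 1), so r = λ(v − 1)/(k − 1).
  (ii) Total incidences bk = vr, so b = vr/k.
Step 1: r = λ(v − 1)/(k − 1) = 8·(58 − 1)/(3 − 1) = 8·57/2 = 456/2 = 228.
Step 2: b = vr/k = 58·228/3 = 13224/3 = 4408.
Check integrality: r = 228 ∈ Z ✓, b = 4408 ∈ Z ✓.
(These identities are necessary conditions: they determine r and b for any design with these parameters, but do not by themselves prove that one exists.)

r = 228, b = 4408.


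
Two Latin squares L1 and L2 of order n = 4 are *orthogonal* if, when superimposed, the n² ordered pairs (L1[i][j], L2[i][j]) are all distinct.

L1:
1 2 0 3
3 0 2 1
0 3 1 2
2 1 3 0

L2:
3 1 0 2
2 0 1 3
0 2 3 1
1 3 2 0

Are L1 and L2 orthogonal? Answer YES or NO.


Form the n² = 16 superimposed pairs (L1[i][j], L2[i][j]), row by row (rows and columns indexed from 0):
row 0: (1,3) (2,1) (0,0) (3,2)
row 1: (3,2) (0,0) (2,1) (1,3)
row 2: (0,0) (3,2) (1,3) (2,1)
row 3: (2,1) (1,3) (3,2) (0,0)
Orthogonality requires all 16 pairs distinct.
But the pair (3,2) repeats: cell (0,3) has L1 = 3, L2 = 2, and cell (1,0) has L1 = 3, L2 = 2.
A repeated pair means some other pair never occurs (only 4 distinct pairs out of 16), so the squares are not orthogonal.
Conclusion: NO.

NO


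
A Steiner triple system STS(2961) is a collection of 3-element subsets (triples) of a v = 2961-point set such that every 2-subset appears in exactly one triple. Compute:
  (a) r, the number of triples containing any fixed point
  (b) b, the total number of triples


An STS(v) is a 2-(v, 3, 1) BIBD: block size k = 3, λ = 1.
Replication: r(k − 1) = λ(v − 1) ⇒ r·2 = 2961 − 1 = 2960 ⇒ r = 1480.
Block count: b = v(v − 1)/6 = 2961·2960/6 = 8764560/6 = 1460760.

r = 1480, b = 1460760.


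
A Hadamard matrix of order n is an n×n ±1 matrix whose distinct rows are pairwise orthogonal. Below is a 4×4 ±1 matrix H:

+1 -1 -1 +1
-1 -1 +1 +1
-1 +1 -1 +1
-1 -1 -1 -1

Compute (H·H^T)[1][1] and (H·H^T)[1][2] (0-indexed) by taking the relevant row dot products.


Row 1 of H: [-1, -1, 1, 1].
Row 2 of H: [-1, 1, -1, 1].
(H·H^T)[1][1] = Σ_j H[1][j]·H[1][j] = (-1)² + (-1)² + (1)² + (1)² = 1 + 1 + 1 + 1 = 4.
(H·H^T)[1][2] = Σ_j H[1][j]·H[2][j] = (-1)·(-1) + (-1)·(1) + (1)·(-1) + (1)·(1) = 1 + -1 + -1 + 1 = 0.
So rows 1 and 2 are orthogonal; the diagonal entry equals n = 4.

(1,1) entry = 4; (1,2) entry = 0.


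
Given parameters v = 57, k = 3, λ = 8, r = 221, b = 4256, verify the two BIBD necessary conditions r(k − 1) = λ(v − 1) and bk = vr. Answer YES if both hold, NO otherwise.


Condition (i): r(k − 1) = 221·2 = 442; λ(v − 1) = 8·56 = 448. Match? NO.
Condition (ii): bk = 4256·3 = 12768; vr = 57·221 = 12597. Match? NO.
Both conditions hold? NO.

NO


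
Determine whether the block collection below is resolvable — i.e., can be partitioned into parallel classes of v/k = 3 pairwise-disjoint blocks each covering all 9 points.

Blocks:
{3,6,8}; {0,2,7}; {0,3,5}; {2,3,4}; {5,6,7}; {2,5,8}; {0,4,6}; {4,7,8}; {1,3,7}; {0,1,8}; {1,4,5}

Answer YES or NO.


v = 9, block size k = 3, number of blocks = 11.
For resolvability, blocks must partition into parallel classes of size v/k = 3.
Total blocks must therefore be a multiple of 3: 11 = 3·3 + 2 ⇒ not divisible ✗.
Resolvable? NO.

NO


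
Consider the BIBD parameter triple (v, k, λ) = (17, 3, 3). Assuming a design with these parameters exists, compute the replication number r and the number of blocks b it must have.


Any 2-(v, k, λ) BIBD satisfies two necessary conditions:
  (i)  Each point sits in r blocks, and counting incidences through any fixed point gives r(k − 1) = λ(v − 1), so r = λ(v − 1)/(k − 1).
  (ii) Total incidences bk = vr, so b = vr/k.
Step 1: r = λ(v − 1)/(k − 1) = 3·(17 − 1)/(3 − 1) = 3·16/2 = 48/2 = 24.
Step 2: b = vr/k = 17·24/3 = 408/3 = 136.
Check integrality: r = 24 ∈ Z ✓, b = 136 ∈ Z ✓.
(These identities are necessary conditions: they determine r and b for any design with these parameters, but do not by themselves prove that one exists.)

r = 24, b = 136.


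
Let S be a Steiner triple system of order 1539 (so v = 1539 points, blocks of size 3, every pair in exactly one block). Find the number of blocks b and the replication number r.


An STS(v) is a 2-(v, 3, 1) BIBD: block size k = 3, λ = 1.
Replication: r(k − 1) = λ(v − 1) ⇒ r·2 = 1539 − 1 = 1538 ⇒ r = 769.
Block count: b = v(v − 1)/6 = 1539·1538/6 = 2366982/6 = 394497.

r = 769, b = 394497.


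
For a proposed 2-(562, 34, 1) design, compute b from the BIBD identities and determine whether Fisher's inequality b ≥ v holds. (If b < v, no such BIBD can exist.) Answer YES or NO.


r = λ(v − 1)/(k − 1) = 1·561/33 = 17.
b = vr/k = 562·17/34 = 281.
Fisher's inequality: b ≥ v ⇔ 281 ≥ 562? NO.

NO


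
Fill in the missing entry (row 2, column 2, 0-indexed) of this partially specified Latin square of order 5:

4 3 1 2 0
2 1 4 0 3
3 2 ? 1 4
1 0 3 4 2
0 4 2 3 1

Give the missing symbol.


Row 2 contains symbols [1, 2, 3, 4] — missing [0].
Column 2 contains symbols [1, 2, 3, 4] — missing [0].
The missing symbol must appear in both missing sets; intersection = [0].
Therefore the hidden value is 0.

Missing value = 0.


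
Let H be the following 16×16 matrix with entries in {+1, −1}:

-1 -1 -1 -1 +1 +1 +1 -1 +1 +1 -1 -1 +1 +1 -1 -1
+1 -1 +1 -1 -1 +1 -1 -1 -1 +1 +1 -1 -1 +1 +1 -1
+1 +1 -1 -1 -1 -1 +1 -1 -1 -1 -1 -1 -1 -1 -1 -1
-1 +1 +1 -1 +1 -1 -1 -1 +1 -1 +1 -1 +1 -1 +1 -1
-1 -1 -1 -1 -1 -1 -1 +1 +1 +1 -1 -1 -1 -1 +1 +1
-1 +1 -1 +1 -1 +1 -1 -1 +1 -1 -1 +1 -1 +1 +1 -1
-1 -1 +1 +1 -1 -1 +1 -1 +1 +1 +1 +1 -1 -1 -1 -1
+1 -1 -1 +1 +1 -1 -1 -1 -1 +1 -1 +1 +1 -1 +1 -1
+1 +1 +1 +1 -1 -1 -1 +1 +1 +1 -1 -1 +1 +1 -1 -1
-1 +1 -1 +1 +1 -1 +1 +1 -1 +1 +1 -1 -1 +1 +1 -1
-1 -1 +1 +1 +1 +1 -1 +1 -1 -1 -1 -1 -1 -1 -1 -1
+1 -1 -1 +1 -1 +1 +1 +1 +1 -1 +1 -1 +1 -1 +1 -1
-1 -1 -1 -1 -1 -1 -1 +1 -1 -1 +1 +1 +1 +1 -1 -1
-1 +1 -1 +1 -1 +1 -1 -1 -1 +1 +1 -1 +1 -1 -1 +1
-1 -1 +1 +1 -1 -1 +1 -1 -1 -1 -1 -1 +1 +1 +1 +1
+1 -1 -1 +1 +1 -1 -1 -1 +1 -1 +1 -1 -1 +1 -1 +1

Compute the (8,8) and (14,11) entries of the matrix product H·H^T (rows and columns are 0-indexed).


Row 8 of H: [1, 1, 1, 1, -1, -1, -1, 1, 1, 1, -1, -1, 1, 1, -1, -1].
Row 11 of H: [1, -1, -1, 1, -1, 1, 1, 1, 1, -1, 1, -1, 1, -1, 1, -1].
Row 14 of H: [-1, -1, 1, 1, -1, -1, 1, -1, -1, -1, -1, -1, 1, 1, 1, 1].
(H·H^T)[8][8] = Σ_j H[8][j]·H[8][j] = (1)² + (1)² + (1)² + (1)² + (-1)² + (-1)² + (-1)² + (1)² + (1)² + (1)² + (-1)² + (-1)² + (1)² + (1)² + (-1)² + (-1)² = 1 + 1 + 1 + 1 + 1 + 1 + 1 + 1 + 1 + 1 + 1 + 1 + 1 + 1 + 1 + 1 = 16.
(H·H^T)[14][11] = Σ_j H[14][j]·H[11][j] = (-1)·(1) + (-1)·(-1) + (1)·(-1) + (1)·(1) + (-1)·(-1) + (-1)·(1) + (1)·(1) + (-1)·(1) + (-1)·(1) + (-1)·(-1) + (-1)·(1) + (-1)·(-1) + (1)·(1) + (1)·(-1) + (1)·(1) + (1)·(-1) = -1 + 1 + -1 + 1 + 1 + -1 + 1 + -1 + -1 + 1 + -1 + 1 + 1 + -1 + 1 + -1 = 0.
So rows 14 and 11 are orthogonal; the diagonal entry equals n = 16.

(8,8) entry = 16; (14,11) entry = 0.


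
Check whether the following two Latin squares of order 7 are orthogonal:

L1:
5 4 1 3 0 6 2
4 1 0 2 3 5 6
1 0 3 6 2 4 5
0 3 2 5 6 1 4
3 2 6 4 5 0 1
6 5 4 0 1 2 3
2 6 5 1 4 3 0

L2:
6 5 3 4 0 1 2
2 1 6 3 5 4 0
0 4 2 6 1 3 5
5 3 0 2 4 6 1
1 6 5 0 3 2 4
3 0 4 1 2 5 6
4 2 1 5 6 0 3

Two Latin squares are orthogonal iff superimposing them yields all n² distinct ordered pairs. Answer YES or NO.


Form the n² = 49 superimposed pairs (L1[i][j], L2[i][j]), row by row (rows and columns indexed from 0):
row 0: (5,6) (4,5) (1,3) (3,4) (0,0) (6,1) (2,2)
row 1: (4,2) (1,1) (0,6) (2,3) (3,5) (5,4) (6,0)
row 2: (1,0) (0,4) (3,2) (6,6) (2,1) (4,3) (5,5)
row 3: (0,5) (3,3) (2,0) (5,2) (6,4) (1,6) (4,1)
row 4: (3,1) (2,6) (6,5) (4,0) (5,3) (0,2) (1,4)
row 5: (6,3) (5,0) (4,4) (0,1) (1,2) (2,5) (3,6)
row 6: (2,4) (6,2) (5,1) (1,5) (4,6) (3,0) (0,3)
Orthogonality requires all 49 pairs distinct.
Check by first coordinate: for each symbol s of L1, list the L2 entries in the n cells where L1 = s; they must all differ.
  L1 = 0: L2 entries (in reading order) 0, 6, 4, 5, 2, 1, 3 — all 7 distinct ✓
  L1 = 1: L2 entries (in reading order) 3, 1, 0, 6, 4, 2, 5 — all 7 distinct ✓
  L1 = 2: L2 entries (in reading order) 2, 3, 1, 0, 6, 5, 4 — all 7 distinct ✓
  L1 = 3: L2 entries (in reading order) 4, 5, 2, 3, 1, 6, 0 — all 7 distinct ✓
  L1 = 4: L2 entries (in reading order) 5, 2, 3, 1, 0, 4, 6 — all 7 distinct ✓
  L1 = 5: L2 entries (in reading order) 6, 4, 5, 2, 3, 0, 1 — all 7 distinct ✓
  L1 = 6: L2 entries (in reading order) 1, 0, 6, 4, 5, 3, 2 — all 7 distinct ✓
Every symbol of L1 meets every symbol of L2 exactly once, so all 49 pairs are distinct (49 of 49).
Conclusion: YES.

YES


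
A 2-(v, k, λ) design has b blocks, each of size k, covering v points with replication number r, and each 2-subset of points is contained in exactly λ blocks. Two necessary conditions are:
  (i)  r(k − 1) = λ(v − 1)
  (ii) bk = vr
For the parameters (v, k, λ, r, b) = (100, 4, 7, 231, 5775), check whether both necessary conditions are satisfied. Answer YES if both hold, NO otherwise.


Condition (i): r(k − 1) = 231·3 = 693; λ(v − 1) = 7·99 = 693. Match? YES.
Condition (ii): bk = 5775·4 = 23100; vr = 100·231 = 23100. Match? YES.
Both conditions hold? YES.

YES


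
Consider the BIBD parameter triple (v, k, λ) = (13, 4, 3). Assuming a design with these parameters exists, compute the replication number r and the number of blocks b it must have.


Any 2-(v, k, λ) BIBD satisfies two necessary conditions:
  (i)  Each point sits in r blocks, and counting incidences through any fixed point gives r(k − 1) = λ(v − 1), so r = λ(v − 1)/(k − 1).
  (ii) Total incidences bk = vr, so b = vr/k.
Step 1: r = λ(v − 1)/(k − 1) = 3·(13 − 1)/(4 − 1) = 3·12/3 = 36/3 = 12.
Step 2: b = vr/k = 13·12/4 = 156/4 = 39.
Check integrality: r = 12 ∈ Z ✓, b = 39 ∈ Z ✓.
(These identities are necessary conditions: they determine r and b for any design with these parameters, but do not by themselves prove that one exists.)

r = 12, b = 39.


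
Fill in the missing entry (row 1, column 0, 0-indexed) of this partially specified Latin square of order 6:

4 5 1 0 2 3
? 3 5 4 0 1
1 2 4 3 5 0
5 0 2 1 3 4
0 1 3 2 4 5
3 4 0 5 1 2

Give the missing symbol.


Row 1 contains symbols [0, 1, 3, 4, 5] — missing [2].
Column 0 contains symbols [0, 1, 3, 4, 5] — missing [2].
The missing symbol must appear in both missing sets; intersection = [2].
Therefore the hidden value is 2.

Missing value = 2.


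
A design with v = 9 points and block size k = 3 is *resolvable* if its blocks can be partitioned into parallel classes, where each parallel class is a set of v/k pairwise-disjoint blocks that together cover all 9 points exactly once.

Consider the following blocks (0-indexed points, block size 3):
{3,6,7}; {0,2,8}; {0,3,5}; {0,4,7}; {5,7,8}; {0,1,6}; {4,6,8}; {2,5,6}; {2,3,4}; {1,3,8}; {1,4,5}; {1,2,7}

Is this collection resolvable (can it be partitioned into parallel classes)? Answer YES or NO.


v = 9, block size k = 3, number of blocks = 12.
For resolvability, blocks must partition into parallel classes of size v/k = 3.
Total blocks must therefore be a multiple of 3: 12 = 3·4 + 0 ⇒ divisible ✓.
Greedy packing gives 4 candidate class(es). Each should be a full parallel class (size 3, covers all 9 points).
  Class 1 (3 blocks): {3,6,7}; {0,2,8}; {1,4,5}. Points covered: [0, 1, 2, 3, 4, 5, 6, 7, 8].
  Class 2 (3 blocks): {0,3,5}; {4,6,8}; {1,2,7}. Points covered: [0, 1, 2, 3, 4, 5, 6, 7, 8].
  Class 3 (3 blocks): {0,4,7}; {2,5,6}; {1,3,8}. Points covered: [0, 1, 2, 3, 4, 5, 6, 7, 8].
  Class 4 (3 blocks): {5,7,8}; {0,1,6}; {2,3,4}. Points covered: [0, 1, 2, 3, 4, 5, 6, 7, 8].
All classes full (size 3)? YES. All classes cover every point? YES.
Resolvable? YES.

YES


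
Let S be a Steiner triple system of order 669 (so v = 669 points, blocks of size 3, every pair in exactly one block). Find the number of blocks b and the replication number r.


An STS(v) is a 2-(v, 3, 1) BIBD: block size k = 3, λ = 1.
Replication: r(k − 1) = λ(v − 1) ⇒ r·2 = 669 − 1 = 668 ⇒ r = 334.
Block count: bk = vr ⇒ b·3 = 669·334 = 223446 ⇒ b = 74482.

r = 334, b = 74482.


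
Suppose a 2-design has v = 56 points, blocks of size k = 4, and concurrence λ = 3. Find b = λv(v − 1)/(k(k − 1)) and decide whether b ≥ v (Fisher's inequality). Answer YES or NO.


b = λv(v − 1)/(k(k − 1)) = 3·56·55/(4·3) = 9240/12 = 770.
Compare with v = 56: b ≥ v, so Fisher's inequality holds.

YES


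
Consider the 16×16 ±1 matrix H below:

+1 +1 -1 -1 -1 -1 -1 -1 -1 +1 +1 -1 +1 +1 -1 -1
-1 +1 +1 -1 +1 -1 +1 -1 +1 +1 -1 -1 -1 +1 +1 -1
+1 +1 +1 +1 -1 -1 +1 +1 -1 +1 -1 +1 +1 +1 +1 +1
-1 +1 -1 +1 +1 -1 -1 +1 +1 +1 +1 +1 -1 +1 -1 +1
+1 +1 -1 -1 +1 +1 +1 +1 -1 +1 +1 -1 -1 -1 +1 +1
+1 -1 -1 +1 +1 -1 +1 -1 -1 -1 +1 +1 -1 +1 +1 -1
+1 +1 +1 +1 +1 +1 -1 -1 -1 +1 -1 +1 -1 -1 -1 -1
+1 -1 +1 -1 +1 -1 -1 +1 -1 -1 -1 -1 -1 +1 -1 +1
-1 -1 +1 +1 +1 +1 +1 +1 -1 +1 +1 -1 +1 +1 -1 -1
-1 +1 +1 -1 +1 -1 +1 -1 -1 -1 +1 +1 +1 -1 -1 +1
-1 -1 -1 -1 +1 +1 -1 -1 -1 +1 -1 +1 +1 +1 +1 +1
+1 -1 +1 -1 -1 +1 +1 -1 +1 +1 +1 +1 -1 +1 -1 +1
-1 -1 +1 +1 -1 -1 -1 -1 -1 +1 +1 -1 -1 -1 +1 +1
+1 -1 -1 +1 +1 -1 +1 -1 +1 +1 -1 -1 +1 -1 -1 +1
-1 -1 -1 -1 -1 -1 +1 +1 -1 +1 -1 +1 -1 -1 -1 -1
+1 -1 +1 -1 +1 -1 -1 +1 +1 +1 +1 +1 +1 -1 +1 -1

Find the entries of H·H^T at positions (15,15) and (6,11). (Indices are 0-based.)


Row 6 of H: [1, 1, 1, 1, 1, 1, -1, -1, -1, 1, -1, 1, -1, -1, -1, -1].
Row 11 of H: [1, -1, 1, -1, -1, 1, 1, -1, 1, 1, 1, 1, -1, 1, -1, 1].
Row 15 of H: [1, -1, 1, -1, 1, -1, -1, 1, 1, 1, 1, 1, 1, -1, 1, -1].
(H·H^T)[15][15] = Σ_j H[15][j]·H[15][j] = (1)² + (-1)² + (1)² + (-1)² + (1)² + (-1)² + (-1)² + (1)² + (1)² + (1)² + (1)² + (1)² + (1)² + (-1)² + (1)² + (-1)² = 1 + 1 + 1 + 1 + 1 + 1 + 1 + 1 + 1 + 1 + 1 + 1 + 1 + 1 + 1 + 1 = 16.
(H·H^T)[6][11] = Σ_j H[6][j]·H[11][j] = (1)·(1) + (1)·(-1) + (1)·(1) + (1)·(-1) + (1)·(-1) + (1)·(1) + (-1)·(1) + (-1)·(-1) + (-1)·(1) + (1)·(1) + (-1)·(1) + (1)·(1) + (-1)·(-1) + (-1)·(1) + (-1)·(-1) + (-1)·(1) = 1 + -1 + 1 + -1 + -1 + 1 + -1 + 1 + -1 + 1 + -1 + 1 + 1 + -1 + 1 + -1 = 0.
So rows 6 and 11 are orthogonal; the diagonal entry equals n = 16.

(15,15) entry = 16; (6,11) entry = 0.
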